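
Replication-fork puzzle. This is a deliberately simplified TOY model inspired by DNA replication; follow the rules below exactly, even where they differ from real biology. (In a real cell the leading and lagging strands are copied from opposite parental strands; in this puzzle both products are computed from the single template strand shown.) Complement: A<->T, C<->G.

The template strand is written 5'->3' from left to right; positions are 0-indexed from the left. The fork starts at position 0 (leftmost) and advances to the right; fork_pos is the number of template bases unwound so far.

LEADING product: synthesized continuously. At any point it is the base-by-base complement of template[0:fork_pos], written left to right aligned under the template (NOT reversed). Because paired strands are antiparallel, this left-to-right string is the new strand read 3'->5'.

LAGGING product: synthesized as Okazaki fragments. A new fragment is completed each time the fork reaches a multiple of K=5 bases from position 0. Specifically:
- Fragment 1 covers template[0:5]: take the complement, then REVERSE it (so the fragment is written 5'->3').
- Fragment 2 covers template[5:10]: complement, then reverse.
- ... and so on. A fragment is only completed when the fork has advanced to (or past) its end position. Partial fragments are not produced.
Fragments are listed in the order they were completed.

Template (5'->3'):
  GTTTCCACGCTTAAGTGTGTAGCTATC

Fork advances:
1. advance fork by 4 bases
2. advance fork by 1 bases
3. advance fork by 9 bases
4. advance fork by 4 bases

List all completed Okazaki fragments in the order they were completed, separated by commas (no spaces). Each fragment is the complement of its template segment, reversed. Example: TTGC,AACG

Step 1: advance 4 -> fork_pos = 0 + 4 = 4. Next multiple of 5 is 5 (not reached); still 0 fragment(s).
Step 2: advance 1 -> fork_pos = 4 + 1 = 5. Reached multiple(s) of 5: 5 -> fragment 1 completed (1 total).
Step 3: advance 9 -> fork_pos = 5 + 9 = 14. Reached multiple(s) of 5: 10 -> fragment 2 completed (2 total).
Step 4: advance 4 -> fork_pos = 14 + 4 = 18. Reached multiple(s) of 5: 15 -> fragment 3 completed (3 total).
Final fork_pos = 18, so 3 fragment(s) are complete. Build each: template segment -> complement -> reverse.
Fragment 1: template[0:5] = GTTTC -> complement CAAAG -> reversed GAAAC
Fragment 2: template[5:10] = CACGC -> complement GTGCG -> reversed GCGTG
Fragment 3: template[10:15] = TTAAG -> complement AATTC -> reversed CTTAA

Answer: GAAAC,GCGTG,CTTAA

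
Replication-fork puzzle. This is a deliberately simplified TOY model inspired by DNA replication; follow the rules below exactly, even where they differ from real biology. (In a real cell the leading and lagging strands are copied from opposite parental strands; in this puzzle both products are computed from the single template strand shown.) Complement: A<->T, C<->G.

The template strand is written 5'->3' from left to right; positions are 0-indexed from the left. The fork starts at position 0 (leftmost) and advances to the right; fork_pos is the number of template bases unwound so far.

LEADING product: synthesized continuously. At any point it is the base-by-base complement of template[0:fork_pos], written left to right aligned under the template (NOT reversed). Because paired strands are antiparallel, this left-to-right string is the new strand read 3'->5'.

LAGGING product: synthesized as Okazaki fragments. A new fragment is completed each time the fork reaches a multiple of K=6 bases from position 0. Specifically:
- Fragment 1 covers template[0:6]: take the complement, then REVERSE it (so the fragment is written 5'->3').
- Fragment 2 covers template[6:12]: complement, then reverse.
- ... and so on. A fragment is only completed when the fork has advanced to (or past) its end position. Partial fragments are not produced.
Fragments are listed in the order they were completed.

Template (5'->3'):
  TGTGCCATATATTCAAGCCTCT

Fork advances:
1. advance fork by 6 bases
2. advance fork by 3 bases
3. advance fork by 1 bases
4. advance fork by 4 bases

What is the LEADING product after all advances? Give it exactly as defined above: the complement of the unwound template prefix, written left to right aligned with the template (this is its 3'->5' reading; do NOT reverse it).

Step 1: advance 6 -> fork_pos = 0 + 6 = 6.
Step 2: advance 3 -> fork_pos = 6 + 3 = 9.
Step 3: advance 1 -> fork_pos = 9 + 1 = 10.
Step 4: advance 4 -> fork_pos = 10 + 4 = 14.
Unwound prefix: template[0:14] = TGTGCCATATATTC
Complement it base by base (A<->T, C<->G), keeping left-to-right order:
  [0:5] TGTGC -> ACACG
  [5:10] CATAT -> GTATA
  [10:14] ATTC -> TAAG
Concatenate: ACACGGTATATAAG (length 14; written aligned with the template, i.e. 3'->5').

Answer: ACACGGTATATAAG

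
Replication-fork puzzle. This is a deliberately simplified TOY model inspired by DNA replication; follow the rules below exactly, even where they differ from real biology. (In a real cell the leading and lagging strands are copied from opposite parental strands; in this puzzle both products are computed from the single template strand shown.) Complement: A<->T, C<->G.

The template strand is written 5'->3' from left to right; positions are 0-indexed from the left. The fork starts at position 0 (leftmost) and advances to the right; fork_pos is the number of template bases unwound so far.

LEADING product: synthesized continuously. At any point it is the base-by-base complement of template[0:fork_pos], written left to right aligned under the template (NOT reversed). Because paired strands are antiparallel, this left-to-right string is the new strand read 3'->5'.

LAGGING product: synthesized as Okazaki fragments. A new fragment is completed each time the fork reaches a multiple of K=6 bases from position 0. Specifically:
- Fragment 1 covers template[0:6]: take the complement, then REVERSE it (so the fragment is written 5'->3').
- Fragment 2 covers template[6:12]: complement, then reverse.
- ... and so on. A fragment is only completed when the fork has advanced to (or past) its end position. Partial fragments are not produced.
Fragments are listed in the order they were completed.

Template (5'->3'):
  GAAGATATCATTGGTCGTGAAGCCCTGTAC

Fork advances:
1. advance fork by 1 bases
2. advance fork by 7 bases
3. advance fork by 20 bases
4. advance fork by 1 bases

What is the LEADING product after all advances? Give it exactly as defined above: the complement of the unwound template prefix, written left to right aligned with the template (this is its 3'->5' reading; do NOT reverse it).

Answer: CTTCTATAGTAACCAGCACTTCGGGACAT

Derivation:
Step 1: advance 1 -> fork_pos = 0 + 1 = 1.
Step 2: advance 7 -> fork_pos = 1 + 7 = 8.
Step 3: advance 20 -> fork_pos = 8 + 20 = 28.
Step 4: advance 1 -> fork_pos = 28 + 1 = 29.
Unwound prefix: template[0:29] = GAAGATATCATTGGTCGTGAAGCCCTGTA
Complement it base by base (A<->T, C<->G), keeping left-to-right order:
  [0:5] GAAGA -> CTTCT
  [5:10] TATCA -> ATAGT
  [10:15] TTGGT -> AACCA
  [15:20] CGTGA -> GCACT
  [20:25] AGCCC -> TCGGG
  [25:29] TGTA -> ACAT
Concatenate: CTTCTATAGTAACCAGCACTTCGGGACAT (length 29; written aligned with the template, i.e. 3'->5').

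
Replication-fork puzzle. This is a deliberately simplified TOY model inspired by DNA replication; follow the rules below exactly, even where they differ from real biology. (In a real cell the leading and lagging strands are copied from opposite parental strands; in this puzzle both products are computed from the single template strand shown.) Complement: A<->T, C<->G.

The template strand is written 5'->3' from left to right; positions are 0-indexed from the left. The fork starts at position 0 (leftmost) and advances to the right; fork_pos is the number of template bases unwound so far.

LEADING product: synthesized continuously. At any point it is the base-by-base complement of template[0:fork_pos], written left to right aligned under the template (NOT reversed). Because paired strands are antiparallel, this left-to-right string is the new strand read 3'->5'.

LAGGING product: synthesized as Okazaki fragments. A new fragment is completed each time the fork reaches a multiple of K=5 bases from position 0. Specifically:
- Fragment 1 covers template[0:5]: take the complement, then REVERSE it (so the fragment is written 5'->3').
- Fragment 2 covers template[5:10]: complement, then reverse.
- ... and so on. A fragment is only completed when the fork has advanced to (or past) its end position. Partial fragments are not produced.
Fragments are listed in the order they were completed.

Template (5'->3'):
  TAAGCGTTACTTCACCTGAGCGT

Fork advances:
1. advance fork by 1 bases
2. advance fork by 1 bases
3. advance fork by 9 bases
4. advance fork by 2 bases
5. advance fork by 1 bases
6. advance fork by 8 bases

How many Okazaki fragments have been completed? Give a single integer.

Answer: 4

Derivation:
Step 1: advance 1 -> fork_pos = 0 + 1 = 1. Next multiple of 5 is 5 (not reached); still 0 fragment(s).
Step 2: advance 1 -> fork_pos = 1 + 1 = 2. Next multiple of 5 is 5 (not reached); still 0 fragment(s).
Step 3: advance 9 -> fork_pos = 2 + 9 = 11. Reached multiple(s) of 5: 5, 10 -> fragments 1-2 completed (2 total).
Step 4: advance 2 -> fork_pos = 11 + 2 = 13. Next multiple of 5 is 15 (not reached); still 2 fragment(s).
Step 5: advance 1 -> fork_pos = 13 + 1 = 14. Next multiple of 5 is 15 (not reached); still 2 fragment(s).
Step 6: advance 8 -> fork_pos = 14 + 8 = 22. Reached multiple(s) of 5: 15, 20 -> fragments 3-4 completed (4 total).
Check: final fork_pos = 22; the multiples of 5 that are <= 22 are 5..20 -> 22 // 5 = 4 completed fragment(s).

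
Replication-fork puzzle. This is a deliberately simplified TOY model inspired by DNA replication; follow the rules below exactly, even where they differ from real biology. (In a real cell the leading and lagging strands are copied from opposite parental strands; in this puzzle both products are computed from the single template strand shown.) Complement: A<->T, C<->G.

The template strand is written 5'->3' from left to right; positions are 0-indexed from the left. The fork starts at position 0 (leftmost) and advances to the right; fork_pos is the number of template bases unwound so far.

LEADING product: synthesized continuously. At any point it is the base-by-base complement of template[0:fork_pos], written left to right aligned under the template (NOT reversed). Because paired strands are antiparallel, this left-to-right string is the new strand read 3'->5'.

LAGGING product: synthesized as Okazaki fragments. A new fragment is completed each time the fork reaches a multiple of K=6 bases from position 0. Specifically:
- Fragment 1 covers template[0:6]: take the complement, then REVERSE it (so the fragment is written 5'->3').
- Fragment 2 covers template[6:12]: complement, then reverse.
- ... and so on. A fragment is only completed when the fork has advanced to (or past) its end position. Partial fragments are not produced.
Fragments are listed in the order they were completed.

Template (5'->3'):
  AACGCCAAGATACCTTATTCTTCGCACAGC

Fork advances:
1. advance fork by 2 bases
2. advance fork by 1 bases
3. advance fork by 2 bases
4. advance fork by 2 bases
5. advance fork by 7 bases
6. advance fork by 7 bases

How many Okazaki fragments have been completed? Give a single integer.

Answer: 3

Derivation:
Step 1: advance 2 -> fork_pos = 0 + 2 = 2. Next multiple of 6 is 6 (not reached); still 0 fragment(s).
Step 2: advance 1 -> fork_pos = 2 + 1 = 3. Next multiple of 6 is 6 (not reached); still 0 fragment(s).
Step 3: advance 2 -> fork_pos = 3 + 2 = 5. Next multiple of 6 is 6 (not reached); still 0 fragment(s).
Step 4: advance 2 -> fork_pos = 5 + 2 = 7. Reached multiple(s) of 6: 6 -> fragment 1 completed (1 total).
Step 5: advance 7 -> fork_pos = 7 + 7 = 14. Reached multiple(s) of 6: 12 -> fragment 2 completed (2 total).
Step 6: advance 7 -> fork_pos = 14 + 7 = 21. Reached multiple(s) of 6: 18 -> fragment 3 completed (3 total).
Check: final fork_pos = 21; the multiples of 6 that are <= 21 are 6..18 -> 21 // 6 = 3 completed fragment(s).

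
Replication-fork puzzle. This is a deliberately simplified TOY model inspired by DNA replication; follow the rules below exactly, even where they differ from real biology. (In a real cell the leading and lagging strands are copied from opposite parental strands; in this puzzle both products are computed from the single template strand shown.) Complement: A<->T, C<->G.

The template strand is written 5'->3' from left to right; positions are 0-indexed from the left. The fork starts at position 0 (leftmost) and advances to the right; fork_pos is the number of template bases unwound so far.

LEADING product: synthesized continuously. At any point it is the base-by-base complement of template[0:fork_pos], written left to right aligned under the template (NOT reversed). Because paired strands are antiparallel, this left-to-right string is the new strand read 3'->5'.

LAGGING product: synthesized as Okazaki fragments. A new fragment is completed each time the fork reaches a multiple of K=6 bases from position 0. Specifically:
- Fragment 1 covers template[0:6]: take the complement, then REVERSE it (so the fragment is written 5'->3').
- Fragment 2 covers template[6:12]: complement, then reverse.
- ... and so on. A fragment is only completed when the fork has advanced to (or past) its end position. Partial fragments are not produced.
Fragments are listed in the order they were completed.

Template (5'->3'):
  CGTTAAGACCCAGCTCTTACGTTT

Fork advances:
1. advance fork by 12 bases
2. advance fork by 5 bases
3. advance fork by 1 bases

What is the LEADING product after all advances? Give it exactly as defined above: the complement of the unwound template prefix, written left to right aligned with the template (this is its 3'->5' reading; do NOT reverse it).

Answer: GCAATTCTGGGTCGAGAA

Derivation:
Step 1: advance 12 -> fork_pos = 0 + 12 = 12.
Step 2: advance 5 -> fork_pos = 12 + 5 = 17.
Step 3: advance 1 -> fork_pos = 17 + 1 = 18.
Unwound prefix: template[0:18] = CGTTAAGACCCAGCTCTT
Complement it base by base (A<->T, C<->G), keeping left-to-right order:
  [0:5] CGTTA -> GCAAT
  [5:10] AGACC -> TCTGG
  [10:15] CAGCT -> GTCGA
  [15:18] CTT -> GAA
Concatenate: GCAATTCTGGGTCGAGAA (length 18; written aligned with the template, i.e. 3'->5').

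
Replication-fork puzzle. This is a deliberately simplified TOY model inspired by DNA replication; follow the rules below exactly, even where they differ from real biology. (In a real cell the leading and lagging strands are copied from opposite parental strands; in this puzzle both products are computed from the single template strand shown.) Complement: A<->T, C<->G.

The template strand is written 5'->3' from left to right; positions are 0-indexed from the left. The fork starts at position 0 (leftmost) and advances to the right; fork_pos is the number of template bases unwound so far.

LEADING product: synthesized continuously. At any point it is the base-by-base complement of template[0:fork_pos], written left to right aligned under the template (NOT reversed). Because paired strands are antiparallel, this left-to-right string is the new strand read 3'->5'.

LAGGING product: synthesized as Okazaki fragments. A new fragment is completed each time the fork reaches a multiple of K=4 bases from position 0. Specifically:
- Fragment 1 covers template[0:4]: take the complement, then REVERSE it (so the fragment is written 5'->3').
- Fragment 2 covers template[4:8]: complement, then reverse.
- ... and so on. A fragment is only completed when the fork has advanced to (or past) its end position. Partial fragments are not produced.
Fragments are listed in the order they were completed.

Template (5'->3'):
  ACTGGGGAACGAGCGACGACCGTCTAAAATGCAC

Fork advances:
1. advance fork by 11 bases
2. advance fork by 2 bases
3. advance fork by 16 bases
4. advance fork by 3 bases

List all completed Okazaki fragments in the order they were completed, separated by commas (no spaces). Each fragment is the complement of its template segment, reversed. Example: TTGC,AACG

Answer: CAGT,TCCC,TCGT,TCGC,GTCG,GACG,TTTA,GCAT

Derivation:
Step 1: advance 11 -> fork_pos = 0 + 11 = 11. Reached multiple(s) of 4: 4, 8 -> fragments 1-2 completed (2 total).
Step 2: advance 2 -> fork_pos = 11 + 2 = 13. Reached multiple(s) of 4: 12 -> fragment 3 completed (3 total).
Step 3: advance 16 -> fork_pos = 13 + 16 = 29. Reached multiple(s) of 4: 16, 20, 24, 28 -> fragments 4-7 completed (7 total).
Step 4: advance 3 -> fork_pos = 29 + 3 = 32. Reached multiple(s) of 4: 32 -> fragment 8 completed (8 total).
Final fork_pos = 32, so 8 fragment(s) are complete. Build each: template segment -> complement -> reverse.
Fragment 1: template[0:4] = ACTG -> complement TGAC -> reversed CAGT
Fragment 2: template[4:8] = GGGA -> complement CCCT -> reversed TCCC
Fragment 3: template[8:12] = ACGA -> complement TGCT -> reversed TCGT
Fragment 4: template[12:16] = GCGA -> complement CGCT -> reversed TCGC
Fragment 5: template[16:20] = CGAC -> complement GCTG -> reversed GTCG
Fragment 6: template[20:24] = CGTC -> complement GCAG -> reversed GACG
Fragment 7: template[24:28] = TAAA -> complement ATTT -> reversed TTTA
Fragment 8: template[28:32] = ATGC -> complement TACG -> reversed GCAT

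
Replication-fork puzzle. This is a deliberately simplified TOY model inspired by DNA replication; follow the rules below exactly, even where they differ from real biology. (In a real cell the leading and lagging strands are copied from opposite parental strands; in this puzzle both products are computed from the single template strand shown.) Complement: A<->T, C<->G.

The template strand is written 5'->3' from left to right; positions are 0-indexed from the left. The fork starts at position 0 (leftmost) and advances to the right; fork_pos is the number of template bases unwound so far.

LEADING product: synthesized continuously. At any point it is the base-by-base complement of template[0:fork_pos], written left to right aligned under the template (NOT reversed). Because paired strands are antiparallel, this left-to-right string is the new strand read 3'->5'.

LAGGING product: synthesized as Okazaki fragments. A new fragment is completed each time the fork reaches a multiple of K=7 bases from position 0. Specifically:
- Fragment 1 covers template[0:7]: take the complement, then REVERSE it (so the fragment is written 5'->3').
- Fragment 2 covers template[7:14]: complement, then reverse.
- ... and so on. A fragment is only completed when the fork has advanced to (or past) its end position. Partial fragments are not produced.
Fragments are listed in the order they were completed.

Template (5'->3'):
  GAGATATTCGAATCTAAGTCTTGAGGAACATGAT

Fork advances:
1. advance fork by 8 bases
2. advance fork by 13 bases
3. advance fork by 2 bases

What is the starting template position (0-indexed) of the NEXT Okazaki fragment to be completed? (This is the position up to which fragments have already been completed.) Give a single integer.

Answer: 21

Derivation:
Step 1: advance 8 -> fork_pos = 0 + 8 = 8. Reached multiple(s) of 7: 7 -> fragment 1 completed (1 total).
Step 2: advance 13 -> fork_pos = 8 + 13 = 21. Reached multiple(s) of 7: 14, 21 -> fragments 2-3 completed (3 total).
Step 3: advance 2 -> fork_pos = 21 + 2 = 23. Next multiple of 7 is 28 (not reached); still 3 fragment(s).
3 fragment(s) completed, covering template[0:21] (3 x 7 = 21). The next fragment, fragment 4, covers template[21:28], so it starts at position 21.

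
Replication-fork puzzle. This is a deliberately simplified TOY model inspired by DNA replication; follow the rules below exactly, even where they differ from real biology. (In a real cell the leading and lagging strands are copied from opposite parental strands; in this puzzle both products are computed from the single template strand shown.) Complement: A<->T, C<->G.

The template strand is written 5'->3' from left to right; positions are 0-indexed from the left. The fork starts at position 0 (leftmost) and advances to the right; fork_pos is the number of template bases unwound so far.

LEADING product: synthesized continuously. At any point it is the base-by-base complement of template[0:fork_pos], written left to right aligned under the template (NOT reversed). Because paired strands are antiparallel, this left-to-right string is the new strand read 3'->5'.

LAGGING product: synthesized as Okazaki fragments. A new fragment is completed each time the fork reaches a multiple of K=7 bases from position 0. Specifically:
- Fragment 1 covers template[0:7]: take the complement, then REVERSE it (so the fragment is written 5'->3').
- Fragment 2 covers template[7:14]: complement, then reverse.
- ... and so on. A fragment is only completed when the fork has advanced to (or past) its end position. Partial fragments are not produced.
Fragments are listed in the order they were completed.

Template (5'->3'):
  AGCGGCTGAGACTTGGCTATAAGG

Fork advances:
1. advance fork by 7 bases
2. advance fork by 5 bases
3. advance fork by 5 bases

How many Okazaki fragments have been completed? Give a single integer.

Step 1: advance 7 -> fork_pos = 0 + 7 = 7. Reached multiple(s) of 7: 7 -> fragment 1 completed (1 total).
Step 2: advance 5 -> fork_pos = 7 + 5 = 12. Next multiple of 7 is 14 (not reached); still 1 fragment(s).
Step 3: advance 5 -> fork_pos = 12 + 5 = 17. Reached multiple(s) of 7: 14 -> fragment 2 completed (2 total).
Check: final fork_pos = 17; the multiples of 7 that are <= 17 are 7..14 -> 17 // 7 = 2 completed fragment(s).

Answer: 2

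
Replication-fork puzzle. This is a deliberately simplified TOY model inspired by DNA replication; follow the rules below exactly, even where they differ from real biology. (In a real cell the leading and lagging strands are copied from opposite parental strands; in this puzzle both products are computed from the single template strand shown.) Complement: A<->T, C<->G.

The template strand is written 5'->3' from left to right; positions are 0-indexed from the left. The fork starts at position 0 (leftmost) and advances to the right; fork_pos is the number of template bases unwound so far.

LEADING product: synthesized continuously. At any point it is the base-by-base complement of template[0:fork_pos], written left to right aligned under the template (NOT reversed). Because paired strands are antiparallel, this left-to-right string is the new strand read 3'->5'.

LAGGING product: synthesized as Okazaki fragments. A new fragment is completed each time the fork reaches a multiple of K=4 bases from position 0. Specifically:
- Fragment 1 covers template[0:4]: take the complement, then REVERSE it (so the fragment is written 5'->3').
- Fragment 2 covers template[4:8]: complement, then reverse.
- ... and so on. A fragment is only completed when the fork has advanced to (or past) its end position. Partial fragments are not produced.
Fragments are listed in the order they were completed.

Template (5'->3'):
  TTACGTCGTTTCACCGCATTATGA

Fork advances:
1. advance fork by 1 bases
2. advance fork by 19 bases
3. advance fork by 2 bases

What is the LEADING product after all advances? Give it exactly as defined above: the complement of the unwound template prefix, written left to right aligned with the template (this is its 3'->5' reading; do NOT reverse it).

Step 1: advance 1 -> fork_pos = 0 + 1 = 1.
Step 2: advance 19 -> fork_pos = 1 + 19 = 20.
Step 3: advance 2 -> fork_pos = 20 + 2 = 22.
Unwound prefix: template[0:22] = TTACGTCGTTTCACCGCATTAT
Complement it base by base (A<->T, C<->G), keeping left-to-right order:
  [0:5] TTACG -> AATGC
  [5:10] TCGTT -> AGCAA
  [10:15] TCACC -> AGTGG
  [15:20] GCATT -> CGTAA
  [20:22] AT -> TA
Concatenate: AATGCAGCAAAGTGGCGTAATA (length 22; written aligned with the template, i.e. 3'->5').

Answer: AATGCAGCAAAGTGGCGTAATA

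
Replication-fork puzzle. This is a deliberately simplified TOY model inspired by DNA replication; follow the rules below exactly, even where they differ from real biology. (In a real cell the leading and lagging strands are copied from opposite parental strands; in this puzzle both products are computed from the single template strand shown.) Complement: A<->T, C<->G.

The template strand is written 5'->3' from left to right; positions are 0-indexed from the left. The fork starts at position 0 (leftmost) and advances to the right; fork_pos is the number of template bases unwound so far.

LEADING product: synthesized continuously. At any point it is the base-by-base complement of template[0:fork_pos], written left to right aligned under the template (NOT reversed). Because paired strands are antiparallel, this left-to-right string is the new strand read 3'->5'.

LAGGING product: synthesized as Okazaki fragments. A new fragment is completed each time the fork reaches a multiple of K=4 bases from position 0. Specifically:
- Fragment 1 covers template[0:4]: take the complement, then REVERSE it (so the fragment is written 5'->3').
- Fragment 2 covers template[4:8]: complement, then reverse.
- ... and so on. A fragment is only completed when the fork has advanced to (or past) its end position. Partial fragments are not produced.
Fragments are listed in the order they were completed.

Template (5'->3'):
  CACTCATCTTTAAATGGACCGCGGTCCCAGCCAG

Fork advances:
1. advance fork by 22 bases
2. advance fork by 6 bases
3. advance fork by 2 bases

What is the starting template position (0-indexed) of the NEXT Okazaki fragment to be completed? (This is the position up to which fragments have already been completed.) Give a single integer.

Step 1: advance 22 -> fork_pos = 0 + 22 = 22. Reached multiple(s) of 4: 4, 8, 12, 16, 20 -> fragments 1-5 completed (5 total).
Step 2: advance 6 -> fork_pos = 22 + 6 = 28. Reached multiple(s) of 4: 24, 28 -> fragments 6-7 completed (7 total).
Step 3: advance 2 -> fork_pos = 28 + 2 = 30. Next multiple of 4 is 32 (not reached); still 7 fragment(s).
7 fragment(s) completed, covering template[0:28] (7 x 4 = 28). The next fragment, fragment 8, covers template[28:32], so it starts at position 28.

Answer: 28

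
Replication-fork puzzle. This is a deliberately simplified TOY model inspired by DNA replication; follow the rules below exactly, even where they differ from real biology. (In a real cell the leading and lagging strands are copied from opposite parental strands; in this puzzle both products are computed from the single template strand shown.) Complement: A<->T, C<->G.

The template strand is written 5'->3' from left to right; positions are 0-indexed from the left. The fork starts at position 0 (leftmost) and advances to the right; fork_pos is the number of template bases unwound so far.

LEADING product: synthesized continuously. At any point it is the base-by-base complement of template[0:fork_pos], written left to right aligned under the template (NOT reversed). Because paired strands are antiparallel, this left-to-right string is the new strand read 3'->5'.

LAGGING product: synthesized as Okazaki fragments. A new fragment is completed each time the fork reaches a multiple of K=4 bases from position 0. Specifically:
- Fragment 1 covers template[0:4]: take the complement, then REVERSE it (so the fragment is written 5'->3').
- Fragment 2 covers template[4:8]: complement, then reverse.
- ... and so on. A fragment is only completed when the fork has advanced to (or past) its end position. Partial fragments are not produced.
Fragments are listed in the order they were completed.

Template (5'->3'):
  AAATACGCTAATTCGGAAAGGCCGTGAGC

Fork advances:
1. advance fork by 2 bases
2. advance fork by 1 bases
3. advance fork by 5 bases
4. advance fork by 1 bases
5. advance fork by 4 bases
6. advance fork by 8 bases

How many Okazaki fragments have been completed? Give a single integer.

Answer: 5

Derivation:
Step 1: advance 2 -> fork_pos = 0 + 2 = 2. Next multiple of 4 is 4 (not reached); still 0 fragment(s).
Step 2: advance 1 -> fork_pos = 2 + 1 = 3. Next multiple of 4 is 4 (not reached); still 0 fragment(s).
Step 3: advance 5 -> fork_pos = 3 + 5 = 8. Reached multiple(s) of 4: 4, 8 -> fragments 1-2 completed (2 total).
Step 4: advance 1 -> fork_pos = 8 + 1 = 9. Next multiple of 4 is 12 (not reached); still 2 fragment(s).
Step 5: advance 4 -> fork_pos = 9 + 4 = 13. Reached multiple(s) of 4: 12 -> fragment 3 completed (3 total).
Step 6: advance 8 -> fork_pos = 13 + 8 = 21. Reached multiple(s) of 4: 16, 20 -> fragments 4-5 completed (5 total).
Check: final fork_pos = 21; the multiples of 4 that are <= 21 are 4..20 -> 21 // 4 = 5 completed fragment(s).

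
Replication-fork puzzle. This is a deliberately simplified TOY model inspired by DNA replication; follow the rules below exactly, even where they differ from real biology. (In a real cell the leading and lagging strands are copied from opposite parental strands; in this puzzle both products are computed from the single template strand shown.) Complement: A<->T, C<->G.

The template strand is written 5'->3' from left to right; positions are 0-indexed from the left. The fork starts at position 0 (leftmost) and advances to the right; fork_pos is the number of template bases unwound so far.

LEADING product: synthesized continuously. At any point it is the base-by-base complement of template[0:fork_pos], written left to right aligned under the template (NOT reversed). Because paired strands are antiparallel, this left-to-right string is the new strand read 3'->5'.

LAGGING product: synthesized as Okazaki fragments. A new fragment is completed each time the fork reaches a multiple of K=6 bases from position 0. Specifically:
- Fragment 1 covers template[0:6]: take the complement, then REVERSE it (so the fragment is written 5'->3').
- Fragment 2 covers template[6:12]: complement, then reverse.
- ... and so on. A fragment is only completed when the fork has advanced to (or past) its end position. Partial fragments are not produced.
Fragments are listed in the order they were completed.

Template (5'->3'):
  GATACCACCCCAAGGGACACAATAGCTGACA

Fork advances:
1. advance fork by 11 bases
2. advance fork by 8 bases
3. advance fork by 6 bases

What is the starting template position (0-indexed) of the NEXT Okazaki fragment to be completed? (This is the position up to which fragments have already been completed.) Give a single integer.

Step 1: advance 11 -> fork_pos = 0 + 11 = 11. Reached multiple(s) of 6: 6 -> fragment 1 completed (1 total).
Step 2: advance 8 -> fork_pos = 11 + 8 = 19. Reached multiple(s) of 6: 12, 18 -> fragments 2-3 completed (3 total).
Step 3: advance 6 -> fork_pos = 19 + 6 = 25. Reached multiple(s) of 6: 24 -> fragment 4 completed (4 total).
4 fragment(s) completed, covering template[0:24] (4 x 6 = 24). The next fragment, fragment 5, covers template[24:30], so it starts at position 24.

Answer: 24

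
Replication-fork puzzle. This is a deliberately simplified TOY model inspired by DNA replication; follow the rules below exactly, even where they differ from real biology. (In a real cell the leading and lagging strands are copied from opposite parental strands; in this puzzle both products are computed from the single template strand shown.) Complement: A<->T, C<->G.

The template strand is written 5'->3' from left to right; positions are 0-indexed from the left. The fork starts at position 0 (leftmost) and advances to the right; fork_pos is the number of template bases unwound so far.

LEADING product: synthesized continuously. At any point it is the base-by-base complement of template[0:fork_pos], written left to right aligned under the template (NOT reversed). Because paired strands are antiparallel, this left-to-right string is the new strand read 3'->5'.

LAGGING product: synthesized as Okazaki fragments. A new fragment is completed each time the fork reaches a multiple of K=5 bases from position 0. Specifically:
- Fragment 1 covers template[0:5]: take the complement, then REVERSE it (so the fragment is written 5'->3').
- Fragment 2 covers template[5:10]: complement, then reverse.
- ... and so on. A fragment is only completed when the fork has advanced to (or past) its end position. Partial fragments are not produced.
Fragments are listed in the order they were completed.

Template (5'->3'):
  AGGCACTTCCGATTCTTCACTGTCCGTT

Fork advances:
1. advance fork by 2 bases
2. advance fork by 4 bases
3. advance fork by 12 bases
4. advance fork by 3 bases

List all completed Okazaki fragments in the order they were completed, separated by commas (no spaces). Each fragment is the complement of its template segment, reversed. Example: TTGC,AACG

Step 1: advance 2 -> fork_pos = 0 + 2 = 2. Next multiple of 5 is 5 (not reached); still 0 fragment(s).
Step 2: advance 4 -> fork_pos = 2 + 4 = 6. Reached multiple(s) of 5: 5 -> fragment 1 completed (1 total).
Step 3: advance 12 -> fork_pos = 6 + 12 = 18. Reached multiple(s) of 5: 10, 15 -> fragments 2-3 completed (3 total).
Step 4: advance 3 -> fork_pos = 18 + 3 = 21. Reached multiple(s) of 5: 20 -> fragment 4 completed (4 total).
Final fork_pos = 21, so 4 fragment(s) are complete. Build each: template segment -> complement -> reverse.
Fragment 1: template[0:5] = AGGCA -> complement TCCGT -> reversed TGCCT
Fragment 2: template[5:10] = CTTCC -> complement GAAGG -> reversed GGAAG
Fragment 3: template[10:15] = GATTC -> complement CTAAG -> reversed GAATC
Fragment 4: template[15:20] = TTCAC -> complement AAGTG -> reversed GTGAA

Answer: TGCCT,GGAAG,GAATC,GTGAA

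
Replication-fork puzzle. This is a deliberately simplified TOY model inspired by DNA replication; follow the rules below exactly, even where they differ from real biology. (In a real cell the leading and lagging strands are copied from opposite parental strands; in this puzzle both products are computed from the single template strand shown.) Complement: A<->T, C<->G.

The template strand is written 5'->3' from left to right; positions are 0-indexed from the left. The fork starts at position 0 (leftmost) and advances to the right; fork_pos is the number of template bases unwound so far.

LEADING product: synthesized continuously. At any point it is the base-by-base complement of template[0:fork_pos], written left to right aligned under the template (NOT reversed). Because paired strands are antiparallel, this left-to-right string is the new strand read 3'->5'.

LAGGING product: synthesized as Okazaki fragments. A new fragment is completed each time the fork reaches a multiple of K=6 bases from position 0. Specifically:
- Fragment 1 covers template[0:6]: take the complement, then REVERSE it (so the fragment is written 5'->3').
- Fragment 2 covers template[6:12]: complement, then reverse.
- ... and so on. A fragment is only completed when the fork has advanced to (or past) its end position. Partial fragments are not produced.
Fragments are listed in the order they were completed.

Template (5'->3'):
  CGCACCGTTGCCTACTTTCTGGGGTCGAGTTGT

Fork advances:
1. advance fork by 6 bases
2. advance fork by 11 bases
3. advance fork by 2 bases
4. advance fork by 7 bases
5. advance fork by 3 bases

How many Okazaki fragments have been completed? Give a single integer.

Step 1: advance 6 -> fork_pos = 0 + 6 = 6. Reached multiple(s) of 6: 6 -> fragment 1 completed (1 total).
Step 2: advance 11 -> fork_pos = 6 + 11 = 17. Reached multiple(s) of 6: 12 -> fragment 2 completed (2 total).
Step 3: advance 2 -> fork_pos = 17 + 2 = 19. Reached multiple(s) of 6: 18 -> fragment 3 completed (3 total).
Step 4: advance 7 -> fork_pos = 19 + 7 = 26. Reached multiple(s) of 6: 24 -> fragment 4 completed (4 total).
Step 5: advance 3 -> fork_pos = 26 + 3 = 29. Next multiple of 6 is 30 (not reached); still 4 fragment(s).
Check: final fork_pos = 29; the multiples of 6 that are <= 29 are 6..24 -> 29 // 6 = 4 completed fragment(s).

Answer: 4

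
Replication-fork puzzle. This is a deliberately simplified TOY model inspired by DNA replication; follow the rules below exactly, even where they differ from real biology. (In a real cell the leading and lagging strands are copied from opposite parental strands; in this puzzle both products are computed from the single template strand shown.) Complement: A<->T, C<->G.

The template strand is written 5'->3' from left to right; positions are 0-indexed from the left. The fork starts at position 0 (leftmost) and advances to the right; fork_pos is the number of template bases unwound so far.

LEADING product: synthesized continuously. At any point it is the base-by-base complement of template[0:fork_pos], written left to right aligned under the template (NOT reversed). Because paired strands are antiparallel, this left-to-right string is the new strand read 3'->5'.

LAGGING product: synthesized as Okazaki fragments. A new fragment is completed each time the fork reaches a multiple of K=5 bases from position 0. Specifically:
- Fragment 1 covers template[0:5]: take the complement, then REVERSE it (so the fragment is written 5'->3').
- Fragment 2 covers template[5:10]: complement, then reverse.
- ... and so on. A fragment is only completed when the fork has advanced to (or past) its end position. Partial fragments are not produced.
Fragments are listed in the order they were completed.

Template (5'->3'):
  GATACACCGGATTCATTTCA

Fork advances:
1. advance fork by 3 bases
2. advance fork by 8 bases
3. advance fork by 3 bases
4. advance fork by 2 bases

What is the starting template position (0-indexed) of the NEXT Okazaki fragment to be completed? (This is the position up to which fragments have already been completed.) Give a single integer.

Step 1: advance 3 -> fork_pos = 0 + 3 = 3. Next multiple of 5 is 5 (not reached); still 0 fragment(s).
Step 2: advance 8 -> fork_pos = 3 + 8 = 11. Reached multiple(s) of 5: 5, 10 -> fragments 1-2 completed (2 total).
Step 3: advance 3 -> fork_pos = 11 + 3 = 14. Next multiple of 5 is 15 (not reached); still 2 fragment(s).
Step 4: advance 2 -> fork_pos = 14 + 2 = 16. Reached multiple(s) of 5: 15 -> fragment 3 completed (3 total).
3 fragment(s) completed, covering template[0:15] (3 x 5 = 15). The next fragment, fragment 4, covers template[15:20], so it starts at position 15.

Answer: 15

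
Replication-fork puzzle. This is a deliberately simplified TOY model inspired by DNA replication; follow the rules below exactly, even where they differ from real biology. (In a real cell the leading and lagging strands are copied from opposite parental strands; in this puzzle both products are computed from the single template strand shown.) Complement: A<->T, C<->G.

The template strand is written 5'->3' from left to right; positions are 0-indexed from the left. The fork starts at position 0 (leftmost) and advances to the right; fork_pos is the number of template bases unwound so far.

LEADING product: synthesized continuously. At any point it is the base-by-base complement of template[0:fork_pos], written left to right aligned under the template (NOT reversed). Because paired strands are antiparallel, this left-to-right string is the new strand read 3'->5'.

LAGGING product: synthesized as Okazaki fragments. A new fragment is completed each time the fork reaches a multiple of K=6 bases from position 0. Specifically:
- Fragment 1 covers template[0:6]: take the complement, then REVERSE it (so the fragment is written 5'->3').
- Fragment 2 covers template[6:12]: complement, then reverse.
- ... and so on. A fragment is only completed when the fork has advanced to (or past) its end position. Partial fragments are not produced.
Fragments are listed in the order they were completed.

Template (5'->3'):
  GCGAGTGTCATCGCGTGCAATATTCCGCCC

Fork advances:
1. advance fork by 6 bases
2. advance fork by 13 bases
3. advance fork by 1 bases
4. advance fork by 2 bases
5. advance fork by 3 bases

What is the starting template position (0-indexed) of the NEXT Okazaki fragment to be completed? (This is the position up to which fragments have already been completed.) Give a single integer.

Answer: 24

Derivation:
Step 1: advance 6 -> fork_pos = 0 + 6 = 6. Reached multiple(s) of 6: 6 -> fragment 1 completed (1 total).
Step 2: advance 13 -> fork_pos = 6 + 13 = 19. Reached multiple(s) of 6: 12, 18 -> fragments 2-3 completed (3 total).
Step 3: advance 1 -> fork_pos = 19 + 1 = 20. Next multiple of 6 is 24 (not reached); still 3 fragment(s).
Step 4: advance 2 -> fork_pos = 20 + 2 = 22. Next multiple of 6 is 24 (not reached); still 3 fragment(s).
Step 5: advance 3 -> fork_pos = 22 + 3 = 25. Reached multiple(s) of 6: 24 -> fragment 4 completed (4 total).
4 fragment(s) completed, covering template[0:24] (4 x 6 = 24). The next fragment, fragment 5, covers template[24:30], so it starts at position 24.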